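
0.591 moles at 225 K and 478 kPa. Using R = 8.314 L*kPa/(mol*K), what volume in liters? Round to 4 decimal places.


PV = nRT, solve for V = nRT / P.
nRT = 0.591 * 8.314 * 225 = 1105.5541
V = 1105.5541 / 478
V = 2.31287469 L, rounded to 4 dp:

2.3129 L


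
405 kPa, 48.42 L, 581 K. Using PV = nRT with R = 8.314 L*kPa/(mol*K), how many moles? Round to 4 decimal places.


PV = nRT, solve for n = PV / (RT).
PV = 405 * 48.42 = 19610.1
RT = 8.314 * 581 = 4830.434
n = 19610.1 / 4830.434
n = 4.05969733 mol, rounded to 4 dp:

4.0597 mol


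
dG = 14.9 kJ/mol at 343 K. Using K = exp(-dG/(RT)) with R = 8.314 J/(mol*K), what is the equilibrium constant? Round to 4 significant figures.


dG is in kJ/mol; multiply by 1000 to match R in J/(mol*K).
RT = 8.314 * 343 = 2851.702 J/mol
exponent = -dG*1000 / (RT) = -(14.9*1000) / 2851.702 = -5.22494987
K = exp(-5.22494987)
K = 0.0053806297, rounded to 4 significant figures:

0.005381


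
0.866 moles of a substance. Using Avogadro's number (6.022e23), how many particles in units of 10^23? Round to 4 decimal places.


N = n * NA, then divide by 1e23 for the requested units.
N / 1e23 = n * 6.022
N / 1e23 = 0.866 * 6.022
N / 1e23 = 5.215052, rounded to 4 dp:

5.2151


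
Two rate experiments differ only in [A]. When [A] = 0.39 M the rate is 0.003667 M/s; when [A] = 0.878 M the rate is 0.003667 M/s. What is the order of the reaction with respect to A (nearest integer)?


Rate is proportional to [A]^n, so rate2/rate1 = ([A]2/[A]1)^n. Take logs to solve for n.
rate2/rate1 = 0.003667 / 0.003667 = 1.0
[A]2/[A]1 = 0.878 / 0.39 = 2.2513
n = ln(1.0) / ln(2.2513) = 0.0
Nearest integer order:

0


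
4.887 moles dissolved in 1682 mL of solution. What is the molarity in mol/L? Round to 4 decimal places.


Convert volume to liters: V_L = V_mL / 1000.
V_L = 1682 / 1000 = 1.682 L
M = n / V_L = 4.887 / 1.682
M = 2.90546968 mol/L, rounded to 4 dp:

2.9055 mol/L


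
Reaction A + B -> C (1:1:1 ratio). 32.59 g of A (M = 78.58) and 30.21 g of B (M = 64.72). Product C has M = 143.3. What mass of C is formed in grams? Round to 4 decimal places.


Find moles of each reactant; the smaller value is the limiting reagent in a 1:1:1 reaction, so moles_C equals moles of the limiter.
n_A = mass_A / M_A = 32.59 / 78.58 = 0.414737 mol
n_B = mass_B / M_B = 30.21 / 64.72 = 0.46678 mol
Limiting reagent: A (smaller), n_limiting = 0.414737 mol
mass_C = n_limiting * M_C = 0.414737 * 143.3
mass_C = 59.4318121 g, rounded to 4 dp:

59.4318 g


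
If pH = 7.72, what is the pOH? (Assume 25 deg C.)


At 25 deg C, pH + pOH = 14.
pOH = 14 - pH = 14 - 7.72
pOH = 6.28:

6.28


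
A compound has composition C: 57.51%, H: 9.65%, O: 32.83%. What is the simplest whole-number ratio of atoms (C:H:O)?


Assume 100 g of compound, divide each mass% by atomic mass to get moles, then normalize by the smallest to get a raw atom ratio.
Moles per 100 g: C: 57.51/12.011 = 4.7881, H: 9.65/1.008 = 9.5734, O: 32.83/15.999 = 2.052
Raw ratio (divide by min = 2.052): C: 2.333, H: 4.665, O: 1.0
Multiply by 3 to clear fractions: C: 7.0 ~= 7, H: 13.996 ~= 14, O: 3.0 ~= 3
Reduce by GCD to get the simplest whole-number ratio:

7:14:3


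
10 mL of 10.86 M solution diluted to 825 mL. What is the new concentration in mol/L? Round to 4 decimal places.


Dilution: M1*V1 = M2*V2, solve for M2.
M2 = M1*V1 / V2
M2 = 10.86 * 10 / 825
M2 = 108.6 / 825
M2 = 0.13163636 mol/L, rounded to 4 dp:

0.1316 mol/L


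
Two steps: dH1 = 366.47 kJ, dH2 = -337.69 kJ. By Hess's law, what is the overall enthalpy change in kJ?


Hess's law: enthalpy is a state function, so add the step enthalpies.
dH_total = dH1 + dH2 = 366.47 + (-337.69)
dH_total = 28.78 kJ:

28.78 kJ


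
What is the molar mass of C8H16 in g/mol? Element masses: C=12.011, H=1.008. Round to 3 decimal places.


M = sum(count * atomic_mass) over atoms.
M = 8*12.011 + 16*1.008
M = 96.088 + 16.128
M = 112.216 g/mol, rounded to 3 dp:

112.216 g/mol


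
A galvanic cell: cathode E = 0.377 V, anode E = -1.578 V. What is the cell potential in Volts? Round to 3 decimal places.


Standard cell potential: E_cell = E_cathode - E_anode.
E_cell = 0.377 - (-1.578)
E_cell = 1.955 V, rounded to 3 dp:

1.955 V


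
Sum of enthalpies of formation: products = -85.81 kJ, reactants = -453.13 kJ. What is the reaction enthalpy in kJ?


dH_rxn = sum(dH_f products) - sum(dH_f reactants)
dH_rxn = -85.81 - (-453.13)
dH_rxn = 367.32 kJ:

367.32 kJ


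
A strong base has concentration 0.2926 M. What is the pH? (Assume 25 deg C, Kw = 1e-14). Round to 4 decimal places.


A strong base dissociates completely, so [OH-] equals the given concentration.
pOH = -log10([OH-]) = -log10(0.2926) = 0.533726
pH = 14 - pOH = 14 - 0.533726
pH = 13.466274, rounded to 4 dp:

13.4663


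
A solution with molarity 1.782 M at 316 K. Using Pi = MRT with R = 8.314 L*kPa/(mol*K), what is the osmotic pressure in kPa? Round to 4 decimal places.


Osmotic pressure (van't Hoff): Pi = M*R*T.
RT = 8.314 * 316 = 2627.224
Pi = 1.782 * 2627.224
Pi = 4681.713168 kPa, rounded to 4 dp:

4681.7132 kPa


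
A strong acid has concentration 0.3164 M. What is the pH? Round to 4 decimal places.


A strong acid dissociates completely, so [H+] equals the given concentration.
pH = -log10([H+]) = -log10(0.3164)
pH = 0.49976353, rounded to 4 dp:

0.4998


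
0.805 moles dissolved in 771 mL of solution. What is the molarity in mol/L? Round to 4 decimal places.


Convert volume to liters: V_L = V_mL / 1000.
V_L = 771 / 1000 = 0.771 L
M = n / V_L = 0.805 / 0.771
M = 1.04409857 mol/L, rounded to 4 dp:

1.0441 mol/L


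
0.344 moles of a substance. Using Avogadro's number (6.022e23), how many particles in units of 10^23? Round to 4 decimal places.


N = n * NA, then divide by 1e23 for the requested units.
N / 1e23 = n * 6.022
N / 1e23 = 0.344 * 6.022
N / 1e23 = 2.071568, rounded to 4 dp:

2.0716


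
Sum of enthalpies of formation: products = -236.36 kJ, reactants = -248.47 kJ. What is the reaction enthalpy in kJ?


dH_rxn = sum(dH_f products) - sum(dH_f reactants)
dH_rxn = -236.36 - (-248.47)
dH_rxn = 12.11 kJ:

12.11 kJ


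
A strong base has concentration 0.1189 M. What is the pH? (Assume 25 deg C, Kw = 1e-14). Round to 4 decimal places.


A strong base dissociates completely, so [OH-] equals the given concentration.
pOH = -log10([OH-]) = -log10(0.1189) = 0.924818
pH = 14 - pOH = 14 - 0.924818
pH = 13.075182, rounded to 4 dp:

13.0752


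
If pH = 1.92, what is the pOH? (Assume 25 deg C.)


At 25 deg C, pH + pOH = 14.
pOH = 14 - pH = 14 - 1.92
pOH = 12.08:

12.08


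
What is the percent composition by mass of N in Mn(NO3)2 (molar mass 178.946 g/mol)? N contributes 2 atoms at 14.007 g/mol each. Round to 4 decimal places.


pct = 100 * (n_elem * M_elem) / M_total
mass_contribution = 2 * 14.007 = 28.014 g/mol
pct = 100 * 28.014 / 178.946
pct = 15.65500207 %, rounded to 4 dp:

15.6550 %


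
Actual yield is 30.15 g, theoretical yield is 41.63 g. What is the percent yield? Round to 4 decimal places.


% yield = 100 * actual / theoretical
% yield = 100 * 30.15 / 41.63
% yield = 72.42373288 %, rounded to 4 dp:

72.4237 %


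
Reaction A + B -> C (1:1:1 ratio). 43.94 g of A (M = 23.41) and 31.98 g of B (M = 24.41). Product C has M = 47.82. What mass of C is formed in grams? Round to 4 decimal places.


Find moles of each reactant; the smaller value is the limiting reagent in a 1:1:1 reaction, so moles_C equals moles of the limiter.
n_A = mass_A / M_A = 43.94 / 23.41 = 1.876976 mol
n_B = mass_B / M_B = 31.98 / 24.41 = 1.310119 mol
Limiting reagent: B (smaller), n_limiting = 1.310119 mol
mass_C = n_limiting * M_C = 1.310119 * 47.82
mass_C = 62.64989058 g, rounded to 4 dp:

62.6499 g


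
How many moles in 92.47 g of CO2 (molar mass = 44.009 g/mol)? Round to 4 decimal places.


n = mass / M
n = 92.47 / 44.009
n = 2.10116113 mol, rounded to 4 dp:

2.1012 mol


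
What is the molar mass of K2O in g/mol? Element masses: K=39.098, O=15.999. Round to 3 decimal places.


M = sum(count * atomic_mass) over atoms.
M = 2*39.098 + 1*15.999
M = 78.196 + 15.999
M = 94.195 g/mol, rounded to 3 dp:

94.195 g/mol


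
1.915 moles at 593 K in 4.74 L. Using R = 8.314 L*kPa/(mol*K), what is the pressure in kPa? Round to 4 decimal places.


PV = nRT, solve for P = nRT / V.
nRT = 1.915 * 8.314 * 593 = 9441.3368
P = 9441.3368 / 4.74
P = 1991.84320675 kPa, rounded to 4 dp:

1991.8432 kPa


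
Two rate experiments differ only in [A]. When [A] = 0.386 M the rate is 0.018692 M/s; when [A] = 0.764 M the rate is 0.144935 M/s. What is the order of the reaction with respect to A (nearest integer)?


Rate is proportional to [A]^n, so rate2/rate1 = ([A]2/[A]1)^n. Take logs to solve for n.
rate2/rate1 = 0.144935 / 0.018692 = 7.7539
[A]2/[A]1 = 0.764 / 0.386 = 1.9793
n = ln(7.7539) / ln(1.9793) = 3.0
Nearest integer order:

3


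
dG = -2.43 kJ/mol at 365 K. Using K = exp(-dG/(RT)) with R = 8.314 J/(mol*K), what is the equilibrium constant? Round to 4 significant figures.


dG is in kJ/mol; multiply by 1000 to match R in J/(mol*K).
RT = 8.314 * 365 = 3034.61 J/mol
exponent = -dG*1000 / (RT) = -(-2.43*1000) / 3034.61 = 0.80076188
K = exp(0.80076188)
K = 2.2272372, rounded to 4 significant figures:

2.227


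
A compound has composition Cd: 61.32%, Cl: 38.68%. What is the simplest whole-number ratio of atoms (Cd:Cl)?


Assume 100 g of compound, divide each mass% by atomic mass to get moles, then normalize by the smallest to get a raw atom ratio.
Moles per 100 g: Cd: 61.32/112.414 = 0.5455, Cl: 38.68/35.453 = 1.091
Raw ratio (divide by min = 0.5455): Cd: 1.0, Cl: 2.0
Multiply by 1 to clear fractions: Cd: 1.0 ~= 1, Cl: 2.0 ~= 2
Reduce by GCD to get the simplest whole-number ratio:

1:2


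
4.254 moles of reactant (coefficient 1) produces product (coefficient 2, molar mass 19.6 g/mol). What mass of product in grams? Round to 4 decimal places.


Use the coefficient ratio to convert reactant moles to product moles, then multiply by the product's molar mass.
moles_P = moles_R * (coeff_P / coeff_R) = 4.254 * (2/1) = 8.508
mass_P = moles_P * M_P = 8.508 * 19.6
mass_P = 166.7568 g, rounded to 4 dp:

166.7568 g


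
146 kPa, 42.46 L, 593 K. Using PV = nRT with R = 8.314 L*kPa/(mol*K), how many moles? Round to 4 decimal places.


PV = nRT, solve for n = PV / (RT).
PV = 146 * 42.46 = 6199.16
RT = 8.314 * 593 = 4930.202
n = 6199.16 / 4930.202
n = 1.25738459 mol, rounded to 4 dp:

1.2574 mol


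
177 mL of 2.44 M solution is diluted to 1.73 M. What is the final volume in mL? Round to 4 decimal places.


Dilution: M1*V1 = M2*V2, solve for V2.
V2 = M1*V1 / M2
V2 = 2.44 * 177 / 1.73
V2 = 431.88 / 1.73
V2 = 249.6416185 mL, rounded to 4 dp:

249.6416 mL


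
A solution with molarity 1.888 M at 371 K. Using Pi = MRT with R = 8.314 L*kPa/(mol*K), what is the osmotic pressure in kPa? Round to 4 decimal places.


Osmotic pressure (van't Hoff): Pi = M*R*T.
RT = 8.314 * 371 = 3084.494
Pi = 1.888 * 3084.494
Pi = 5823.524672 kPa, rounded to 4 dp:

5823.5247 kPa


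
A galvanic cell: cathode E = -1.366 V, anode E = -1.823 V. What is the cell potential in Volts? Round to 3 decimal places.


Standard cell potential: E_cell = E_cathode - E_anode.
E_cell = -1.366 - (-1.823)
E_cell = 0.457 V, rounded to 3 dp:

0.457 V


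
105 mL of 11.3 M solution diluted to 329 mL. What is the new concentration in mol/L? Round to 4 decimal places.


Dilution: M1*V1 = M2*V2, solve for M2.
M2 = M1*V1 / V2
M2 = 11.3 * 105 / 329
M2 = 1186.5 / 329
M2 = 3.60638298 mol/L, rounded to 4 dp:

3.6064 mol/L


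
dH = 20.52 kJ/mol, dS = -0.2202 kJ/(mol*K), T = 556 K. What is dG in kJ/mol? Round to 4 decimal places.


Gibbs: dG = dH - T*dS (consistent units, dS already in kJ/(mol*K)).
T*dS = 556 * -0.2202 = -122.4312
dG = 20.52 - (-122.4312)
dG = 142.9512 kJ/mol, rounded to 4 dp:

142.9512 kJ/mol


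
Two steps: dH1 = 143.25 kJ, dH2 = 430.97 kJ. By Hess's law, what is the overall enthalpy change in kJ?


Hess's law: enthalpy is a state function, so add the step enthalpies.
dH_total = dH1 + dH2 = 143.25 + (430.97)
dH_total = 574.22 kJ:

574.22 kJ


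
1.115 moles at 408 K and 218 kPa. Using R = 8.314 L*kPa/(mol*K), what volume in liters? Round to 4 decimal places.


PV = nRT, solve for V = nRT / P.
nRT = 1.115 * 8.314 * 408 = 3782.2049
V = 3782.2049 / 218
V = 17.34956376 L, rounded to 4 dp:

17.3496 L


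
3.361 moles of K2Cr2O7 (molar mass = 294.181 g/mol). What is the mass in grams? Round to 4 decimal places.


mass = n * M
mass = 3.361 * 294.181
mass = 988.742341 g, rounded to 4 dp:

988.7423 g


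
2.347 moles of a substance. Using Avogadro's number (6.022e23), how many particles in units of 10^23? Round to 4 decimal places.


N = n * NA, then divide by 1e23 for the requested units.
N / 1e23 = n * 6.022
N / 1e23 = 2.347 * 6.022
N / 1e23 = 14.133634, rounded to 4 dp:

14.1336


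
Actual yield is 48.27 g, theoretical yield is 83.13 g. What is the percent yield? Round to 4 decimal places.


% yield = 100 * actual / theoretical
% yield = 100 * 48.27 / 83.13
% yield = 58.06568026 %, rounded to 4 dp:

58.0657 %


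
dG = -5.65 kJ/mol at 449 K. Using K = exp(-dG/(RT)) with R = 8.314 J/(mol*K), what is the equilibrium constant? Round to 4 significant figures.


dG is in kJ/mol; multiply by 1000 to match R in J/(mol*K).
RT = 8.314 * 449 = 3732.986 J/mol
exponent = -dG*1000 / (RT) = -(-5.65*1000) / 3732.986 = 1.51353367
K = exp(1.51353367)
K = 4.5427551, rounded to 4 significant figures:

4.543


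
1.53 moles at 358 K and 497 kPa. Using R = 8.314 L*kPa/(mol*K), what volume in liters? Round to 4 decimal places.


PV = nRT, solve for V = nRT / P.
nRT = 1.53 * 8.314 * 358 = 4553.9104
V = 4553.9104 / 497
V = 9.16279759 L, rounded to 4 dp:

9.1628 L


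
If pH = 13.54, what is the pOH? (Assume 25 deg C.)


At 25 deg C, pH + pOH = 14.
pOH = 14 - pH = 14 - 13.54
pOH = 0.46:

0.46


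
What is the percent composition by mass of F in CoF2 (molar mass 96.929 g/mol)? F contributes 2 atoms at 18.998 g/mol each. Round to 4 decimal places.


pct = 100 * (n_elem * M_elem) / M_total
mass_contribution = 2 * 18.998 = 37.996 g/mol
pct = 100 * 37.996 / 96.929
pct = 39.19982668 %, rounded to 4 dp:

39.1998 %


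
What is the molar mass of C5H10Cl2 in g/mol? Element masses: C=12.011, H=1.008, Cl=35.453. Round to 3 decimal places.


M = sum(count * atomic_mass) over atoms.
M = 5*12.011 + 10*1.008 + 2*35.453
M = 60.055 + 10.08 + 70.906
M = 141.041 g/mol, rounded to 3 dp:

141.041 g/mol


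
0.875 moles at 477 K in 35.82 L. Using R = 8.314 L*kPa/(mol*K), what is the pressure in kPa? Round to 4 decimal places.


PV = nRT, solve for P = nRT / V.
nRT = 0.875 * 8.314 * 477 = 3470.0557
P = 3470.0557 / 35.82
P = 96.87481016 kPa, rounded to 4 dp:

96.8748 kPa


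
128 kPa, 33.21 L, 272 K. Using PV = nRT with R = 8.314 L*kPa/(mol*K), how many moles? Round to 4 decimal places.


PV = nRT, solve for n = PV / (RT).
PV = 128 * 33.21 = 4250.88
RT = 8.314 * 272 = 2261.408
n = 4250.88 / 2261.408
n = 1.87974925 mol, rounded to 4 dp:

1.8797 mol


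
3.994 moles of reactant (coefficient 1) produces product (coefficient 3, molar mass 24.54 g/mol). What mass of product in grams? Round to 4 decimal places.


Use the coefficient ratio to convert reactant moles to product moles, then multiply by the product's molar mass.
moles_P = moles_R * (coeff_P / coeff_R) = 3.994 * (3/1) = 11.982
mass_P = moles_P * M_P = 11.982 * 24.54
mass_P = 294.03828 g, rounded to 4 dp:

294.0383 g


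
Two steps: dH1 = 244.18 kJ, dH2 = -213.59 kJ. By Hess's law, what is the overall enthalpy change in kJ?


Hess's law: enthalpy is a state function, so add the step enthalpies.
dH_total = dH1 + dH2 = 244.18 + (-213.59)
dH_total = 30.59 kJ:

30.59 kJ


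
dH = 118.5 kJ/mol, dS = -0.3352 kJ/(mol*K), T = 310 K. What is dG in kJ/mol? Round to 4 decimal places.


Gibbs: dG = dH - T*dS (consistent units, dS already in kJ/(mol*K)).
T*dS = 310 * -0.3352 = -103.912
dG = 118.5 - (-103.912)
dG = 222.412 kJ/mol, rounded to 4 dp:

222.4120 kJ/mol


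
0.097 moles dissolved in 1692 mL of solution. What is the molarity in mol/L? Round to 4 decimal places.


Convert volume to liters: V_L = V_mL / 1000.
V_L = 1692 / 1000 = 1.692 L
M = n / V_L = 0.097 / 1.692
M = 0.05732861 mol/L, rounded to 4 dp:

0.0573 mol/L


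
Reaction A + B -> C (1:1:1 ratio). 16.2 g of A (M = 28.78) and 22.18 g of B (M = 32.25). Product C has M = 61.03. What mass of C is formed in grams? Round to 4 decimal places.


Find moles of each reactant; the smaller value is the limiting reagent in a 1:1:1 reaction, so moles_C equals moles of the limiter.
n_A = mass_A / M_A = 16.2 / 28.78 = 0.562891 mol
n_B = mass_B / M_B = 22.18 / 32.25 = 0.687752 mol
Limiting reagent: A (smaller), n_limiting = 0.562891 mol
mass_C = n_limiting * M_C = 0.562891 * 61.03
mass_C = 34.35323773 g, rounded to 4 dp:

34.3532 g


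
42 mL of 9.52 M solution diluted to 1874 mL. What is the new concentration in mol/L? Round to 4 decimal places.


Dilution: M1*V1 = M2*V2, solve for M2.
M2 = M1*V1 / V2
M2 = 9.52 * 42 / 1874
M2 = 399.84 / 1874
M2 = 0.21336179 mol/L, rounded to 4 dp:

0.2134 mol/L


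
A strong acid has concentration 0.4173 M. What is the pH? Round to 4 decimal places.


A strong acid dissociates completely, so [H+] equals the given concentration.
pH = -log10([H+]) = -log10(0.4173)
pH = 0.37955162, rounded to 4 dp:

0.3796


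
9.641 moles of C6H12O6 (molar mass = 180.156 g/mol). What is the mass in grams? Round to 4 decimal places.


mass = n * M
mass = 9.641 * 180.156
mass = 1736.883996 g, rounded to 4 dp:

1736.8840 g


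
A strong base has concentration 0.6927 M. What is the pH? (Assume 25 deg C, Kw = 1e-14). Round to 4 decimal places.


A strong base dissociates completely, so [OH-] equals the given concentration.
pOH = -log10([OH-]) = -log10(0.6927) = 0.159455
pH = 14 - pOH = 14 - 0.159455
pH = 13.840545, rounded to 4 dp:

13.8405


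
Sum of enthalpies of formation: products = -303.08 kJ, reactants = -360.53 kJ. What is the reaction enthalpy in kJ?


dH_rxn = sum(dH_f products) - sum(dH_f reactants)
dH_rxn = -303.08 - (-360.53)
dH_rxn = 57.45 kJ:

57.45 kJ


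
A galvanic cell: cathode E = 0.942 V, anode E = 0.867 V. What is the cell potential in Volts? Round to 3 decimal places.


Standard cell potential: E_cell = E_cathode - E_anode.
E_cell = 0.942 - (0.867)
E_cell = 0.075 V, rounded to 3 dp:

0.075 V


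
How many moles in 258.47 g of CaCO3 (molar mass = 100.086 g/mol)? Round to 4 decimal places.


n = mass / M
n = 258.47 / 100.086
n = 2.58247907 mol, rounded to 4 dp:

2.5825 mol


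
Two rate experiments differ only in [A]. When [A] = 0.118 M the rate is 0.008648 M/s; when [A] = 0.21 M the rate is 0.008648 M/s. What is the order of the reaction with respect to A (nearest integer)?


Rate is proportional to [A]^n, so rate2/rate1 = ([A]2/[A]1)^n. Take logs to solve for n.
rate2/rate1 = 0.008648 / 0.008648 = 1.0
[A]2/[A]1 = 0.21 / 0.118 = 1.7797
n = ln(1.0) / ln(1.7797) = 0.0
Nearest integer order:

0


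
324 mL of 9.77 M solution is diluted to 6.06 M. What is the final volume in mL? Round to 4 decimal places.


Dilution: M1*V1 = M2*V2, solve for V2.
V2 = M1*V1 / M2
V2 = 9.77 * 324 / 6.06
V2 = 3165.48 / 6.06
V2 = 522.35643564 mL, rounded to 4 dp:

522.3564 mL


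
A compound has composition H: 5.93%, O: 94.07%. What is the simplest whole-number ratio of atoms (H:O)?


Assume 100 g of compound, divide each mass% by atomic mass to get moles, then normalize by the smallest to get a raw atom ratio.
Moles per 100 g: H: 5.93/1.008 = 5.8829, O: 94.07/15.999 = 5.8797
Raw ratio (divide by min = 5.8797): H: 1.001, O: 1.0
Multiply by 1 to clear fractions: H: 1.001 ~= 1, O: 1.0 ~= 1
Reduce by GCD to get the simplest whole-number ratio:

1:1


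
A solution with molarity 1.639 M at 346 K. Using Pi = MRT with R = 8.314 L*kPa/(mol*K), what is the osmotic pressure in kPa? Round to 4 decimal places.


Osmotic pressure (van't Hoff): Pi = M*R*T.
RT = 8.314 * 346 = 2876.644
Pi = 1.639 * 2876.644
Pi = 4714.819516 kPa, rounded to 4 dp:

4714.8195 kPa


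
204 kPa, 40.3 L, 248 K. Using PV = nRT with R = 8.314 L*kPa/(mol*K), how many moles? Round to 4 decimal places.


PV = nRT, solve for n = PV / (RT).
PV = 204 * 40.3 = 8221.2
RT = 8.314 * 248 = 2061.872
n = 8221.2 / 2061.872
n = 3.98725042 mol, rounded to 4 dp:

3.9873 mol


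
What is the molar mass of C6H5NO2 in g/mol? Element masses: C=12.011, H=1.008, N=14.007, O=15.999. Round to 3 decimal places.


M = sum(count * atomic_mass) over atoms.
M = 6*12.011 + 5*1.008 + 1*14.007 + 2*15.999
M = 72.066 + 5.04 + 14.007 + 31.998
M = 123.111 g/mol, rounded to 3 dp:

123.111 g/mol


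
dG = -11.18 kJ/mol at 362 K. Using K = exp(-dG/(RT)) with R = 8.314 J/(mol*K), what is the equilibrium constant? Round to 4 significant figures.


dG is in kJ/mol; multiply by 1000 to match R in J/(mol*K).
RT = 8.314 * 362 = 3009.668 J/mol
exponent = -dG*1000 / (RT) = -(-11.18*1000) / 3009.668 = 3.71469544
K = exp(3.71469544)
K = 41.046084, rounded to 4 significant figures:

41.05


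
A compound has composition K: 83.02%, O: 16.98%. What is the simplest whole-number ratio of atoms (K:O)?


Assume 100 g of compound, divide each mass% by atomic mass to get moles, then normalize by the smallest to get a raw atom ratio.
Moles per 100 g: K: 83.02/39.098 = 2.1234, O: 16.98/15.999 = 1.0613
Raw ratio (divide by min = 1.0613): K: 2.001, O: 1.0
Multiply by 1 to clear fractions: K: 2.001 ~= 2, O: 1.0 ~= 1
Reduce by GCD to get the simplest whole-number ratio:

2:1


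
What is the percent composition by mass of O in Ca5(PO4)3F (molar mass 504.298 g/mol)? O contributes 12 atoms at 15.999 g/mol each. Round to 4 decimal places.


pct = 100 * (n_elem * M_elem) / M_total
mass_contribution = 12 * 15.999 = 191.988 g/mol
pct = 100 * 191.988 / 504.298
pct = 38.07034729 %, rounded to 4 dp:

38.0703 %


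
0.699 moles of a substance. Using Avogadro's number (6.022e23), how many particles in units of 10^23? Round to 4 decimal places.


N = n * NA, then divide by 1e23 for the requested units.
N / 1e23 = n * 6.022
N / 1e23 = 0.699 * 6.022
N / 1e23 = 4.209378, rounded to 4 dp:

4.2094


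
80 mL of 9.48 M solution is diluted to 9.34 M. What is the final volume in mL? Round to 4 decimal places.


Dilution: M1*V1 = M2*V2, solve for V2.
V2 = M1*V1 / M2
V2 = 9.48 * 80 / 9.34
V2 = 758.4 / 9.34
V2 = 81.19914347 mL, rounded to 4 dp:

81.1991 mL


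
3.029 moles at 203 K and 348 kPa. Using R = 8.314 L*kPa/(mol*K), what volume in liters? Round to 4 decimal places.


PV = nRT, solve for V = nRT / P.
nRT = 3.029 * 8.314 * 203 = 5112.1705
V = 5112.1705 / 348
V = 14.69014511 L, rounded to 4 dp:

14.6901 L


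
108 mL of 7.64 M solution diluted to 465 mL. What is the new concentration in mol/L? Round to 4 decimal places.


Dilution: M1*V1 = M2*V2, solve for M2.
M2 = M1*V1 / V2
M2 = 7.64 * 108 / 465
M2 = 825.12 / 465
M2 = 1.77445161 mol/L, rounded to 4 dp:

1.7745 mol/L


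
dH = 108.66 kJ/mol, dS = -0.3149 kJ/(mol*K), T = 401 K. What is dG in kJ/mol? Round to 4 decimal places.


Gibbs: dG = dH - T*dS (consistent units, dS already in kJ/(mol*K)).
T*dS = 401 * -0.3149 = -126.2749
dG = 108.66 - (-126.2749)
dG = 234.9349 kJ/mol, rounded to 4 dp:

234.9349 kJ/mol


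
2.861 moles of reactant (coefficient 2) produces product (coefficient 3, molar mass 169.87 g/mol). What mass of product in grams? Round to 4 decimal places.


Use the coefficient ratio to convert reactant moles to product moles, then multiply by the product's molar mass.
moles_P = moles_R * (coeff_P / coeff_R) = 2.861 * (3/2) = 4.2915
mass_P = moles_P * M_P = 4.2915 * 169.87
mass_P = 728.997105 g, rounded to 4 dp:

728.9971 g


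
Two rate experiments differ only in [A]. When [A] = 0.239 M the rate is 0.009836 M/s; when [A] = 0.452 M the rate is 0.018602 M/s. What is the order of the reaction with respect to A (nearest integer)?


Rate is proportional to [A]^n, so rate2/rate1 = ([A]2/[A]1)^n. Take logs to solve for n.
rate2/rate1 = 0.018602 / 0.009836 = 1.8912
[A]2/[A]1 = 0.452 / 0.239 = 1.8912
n = ln(1.8912) / ln(1.8912) = 1.0
Nearest integer order:

1


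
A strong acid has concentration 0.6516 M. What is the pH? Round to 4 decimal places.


A strong acid dissociates completely, so [H+] equals the given concentration.
pH = -log10([H+]) = -log10(0.6516)
pH = 0.18601892, rounded to 4 dp:

0.1860


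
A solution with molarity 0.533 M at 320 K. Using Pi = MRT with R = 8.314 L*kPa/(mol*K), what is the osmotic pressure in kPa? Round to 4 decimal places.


Osmotic pressure (van't Hoff): Pi = M*R*T.
RT = 8.314 * 320 = 2660.48
Pi = 0.533 * 2660.48
Pi = 1418.03584 kPa, rounded to 4 dp:

1418.0358 kPa


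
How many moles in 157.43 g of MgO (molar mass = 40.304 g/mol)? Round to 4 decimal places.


n = mass / M
n = 157.43 / 40.304
n = 3.90606391 mol, rounded to 4 dp:

3.9061 mol


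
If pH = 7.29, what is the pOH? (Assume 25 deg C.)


At 25 deg C, pH + pOH = 14.
pOH = 14 - pH = 14 - 7.29
pOH = 6.71:

6.71


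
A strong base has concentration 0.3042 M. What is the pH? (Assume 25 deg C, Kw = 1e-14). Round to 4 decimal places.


A strong base dissociates completely, so [OH-] equals the given concentration.
pOH = -log10([OH-]) = -log10(0.3042) = 0.516841
pH = 14 - pOH = 14 - 0.516841
pH = 13.483159, rounded to 4 dp:

13.4832


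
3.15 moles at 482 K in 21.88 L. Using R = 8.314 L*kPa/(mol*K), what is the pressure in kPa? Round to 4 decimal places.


PV = nRT, solve for P = nRT / V.
nRT = 3.15 * 8.314 * 482 = 12623.1462
P = 12623.1462 / 21.88
P = 576.92624314 kPa, rounded to 4 dp:

576.9262 kPa


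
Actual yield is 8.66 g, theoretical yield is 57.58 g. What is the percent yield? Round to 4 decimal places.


% yield = 100 * actual / theoretical
% yield = 100 * 8.66 / 57.58
% yield = 15.03994443 %, rounded to 4 dp:

15.0399 %


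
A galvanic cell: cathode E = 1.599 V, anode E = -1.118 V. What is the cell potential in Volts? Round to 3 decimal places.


Standard cell potential: E_cell = E_cathode - E_anode.
E_cell = 1.599 - (-1.118)
E_cell = 2.717 V, rounded to 3 dp:

2.717 V


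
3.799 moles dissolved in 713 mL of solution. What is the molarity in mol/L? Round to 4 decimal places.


Convert volume to liters: V_L = V_mL / 1000.
V_L = 713 / 1000 = 0.713 L
M = n / V_L = 3.799 / 0.713
M = 5.32819074 mol/L, rounded to 4 dp:

5.3282 mol/L


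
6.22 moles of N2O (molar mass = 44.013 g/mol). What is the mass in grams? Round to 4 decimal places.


mass = n * M
mass = 6.22 * 44.013
mass = 273.76086 g, rounded to 4 dp:

273.7609 g


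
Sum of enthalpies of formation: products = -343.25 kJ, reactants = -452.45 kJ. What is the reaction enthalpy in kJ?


dH_rxn = sum(dH_f products) - sum(dH_f reactants)
dH_rxn = -343.25 - (-452.45)
dH_rxn = 109.2 kJ:

109.20 kJ


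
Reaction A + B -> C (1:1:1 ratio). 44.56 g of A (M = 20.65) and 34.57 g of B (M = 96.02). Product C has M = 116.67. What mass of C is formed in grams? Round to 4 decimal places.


Find moles of each reactant; the smaller value is the limiting reagent in a 1:1:1 reaction, so moles_C equals moles of the limiter.
n_A = mass_A / M_A = 44.56 / 20.65 = 2.157869 mol
n_B = mass_B / M_B = 34.57 / 96.02 = 0.360029 mol
Limiting reagent: B (smaller), n_limiting = 0.360029 mol
mass_C = n_limiting * M_C = 0.360029 * 116.67
mass_C = 42.00458343 g, rounded to 4 dp:

42.0046 g


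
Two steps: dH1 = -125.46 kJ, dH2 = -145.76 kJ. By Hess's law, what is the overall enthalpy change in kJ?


Hess's law: enthalpy is a state function, so add the step enthalpies.
dH_total = dH1 + dH2 = -125.46 + (-145.76)
dH_total = -271.22 kJ:

-271.22 kJ


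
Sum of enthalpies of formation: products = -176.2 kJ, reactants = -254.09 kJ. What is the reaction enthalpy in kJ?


dH_rxn = sum(dH_f products) - sum(dH_f reactants)
dH_rxn = -176.2 - (-254.09)
dH_rxn = 77.89 kJ:

77.89 kJ


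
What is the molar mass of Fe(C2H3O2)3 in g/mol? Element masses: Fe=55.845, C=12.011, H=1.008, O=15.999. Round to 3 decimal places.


M = sum(count * atomic_mass) over atoms.
M = 1*55.845 + 6*12.011 + 9*1.008 + 6*15.999
M = 55.845 + 72.066 + 9.072 + 95.994
M = 232.977 g/mol, rounded to 3 dp:

232.977 g/mol


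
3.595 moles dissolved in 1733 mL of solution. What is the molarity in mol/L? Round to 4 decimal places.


Convert volume to liters: V_L = V_mL / 1000.
V_L = 1733 / 1000 = 1.733 L
M = n / V_L = 3.595 / 1.733
M = 2.07443739 mol/L, rounded to 4 dp:

2.0744 mol/L


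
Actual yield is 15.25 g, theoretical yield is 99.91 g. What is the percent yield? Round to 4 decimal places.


% yield = 100 * actual / theoretical
% yield = 100 * 15.25 / 99.91
% yield = 15.26373736 %, rounded to 4 dp:

15.2637 %


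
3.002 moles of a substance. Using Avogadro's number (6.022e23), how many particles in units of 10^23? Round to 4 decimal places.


N = n * NA, then divide by 1e23 for the requested units.
N / 1e23 = n * 6.022
N / 1e23 = 3.002 * 6.022
N / 1e23 = 18.078044, rounded to 4 dp:

18.0780


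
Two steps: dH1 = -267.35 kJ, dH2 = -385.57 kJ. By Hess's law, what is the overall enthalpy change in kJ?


Hess's law: enthalpy is a state function, so add the step enthalpies.
dH_total = dH1 + dH2 = -267.35 + (-385.57)
dH_total = -652.92 kJ:

-652.92 kJ


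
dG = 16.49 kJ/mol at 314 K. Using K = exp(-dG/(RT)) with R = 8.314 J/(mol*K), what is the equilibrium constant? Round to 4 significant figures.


dG is in kJ/mol; multiply by 1000 to match R in J/(mol*K).
RT = 8.314 * 314 = 2610.596 J/mol
exponent = -dG*1000 / (RT) = -(16.49*1000) / 2610.596 = -6.31656526
K = exp(-6.31656526)
K = 0.0018061365, rounded to 4 significant figures:

0.001806


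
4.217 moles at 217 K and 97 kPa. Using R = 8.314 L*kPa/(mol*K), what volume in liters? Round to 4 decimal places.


PV = nRT, solve for V = nRT / P.
nRT = 4.217 * 8.314 * 217 = 7608.0499
V = 7608.0499 / 97
V = 78.43350412 L, rounded to 4 dp:

78.4335 L


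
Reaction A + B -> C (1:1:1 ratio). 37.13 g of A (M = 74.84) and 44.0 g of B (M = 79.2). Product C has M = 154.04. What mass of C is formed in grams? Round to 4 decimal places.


Find moles of each reactant; the smaller value is the limiting reagent in a 1:1:1 reaction, so moles_C equals moles of the limiter.
n_A = mass_A / M_A = 37.13 / 74.84 = 0.496125 mol
n_B = mass_B / M_B = 44.0 / 79.2 = 0.555556 mol
Limiting reagent: A (smaller), n_limiting = 0.496125 mol
mass_C = n_limiting * M_C = 0.496125 * 154.04
mass_C = 76.423095 g, rounded to 4 dp:

76.4231 g


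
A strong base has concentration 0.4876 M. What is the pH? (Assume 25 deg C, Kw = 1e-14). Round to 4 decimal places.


A strong base dissociates completely, so [OH-] equals the given concentration.
pOH = -log10([OH-]) = -log10(0.4876) = 0.311936
pH = 14 - pOH = 14 - 0.311936
pH = 13.688064, rounded to 4 dp:

13.6881


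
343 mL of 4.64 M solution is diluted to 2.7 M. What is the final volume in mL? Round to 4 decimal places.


Dilution: M1*V1 = M2*V2, solve for V2.
V2 = M1*V1 / M2
V2 = 4.64 * 343 / 2.7
V2 = 1591.52 / 2.7
V2 = 589.45185185 mL, rounded to 4 dp:

589.4519 mL


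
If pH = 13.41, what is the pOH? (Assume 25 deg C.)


At 25 deg C, pH + pOH = 14.
pOH = 14 - pH = 14 - 13.41
pOH = 0.59:

0.59


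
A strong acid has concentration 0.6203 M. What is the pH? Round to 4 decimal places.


A strong acid dissociates completely, so [H+] equals the given concentration.
pH = -log10([H+]) = -log10(0.6203)
pH = 0.20739822, rounded to 4 dp:

0.2074


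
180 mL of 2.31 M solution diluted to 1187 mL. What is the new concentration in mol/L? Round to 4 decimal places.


Dilution: M1*V1 = M2*V2, solve for M2.
M2 = M1*V1 / V2
M2 = 2.31 * 180 / 1187
M2 = 415.8 / 1187
M2 = 0.35029486 mol/L, rounded to 4 dp:

0.3503 mol/L


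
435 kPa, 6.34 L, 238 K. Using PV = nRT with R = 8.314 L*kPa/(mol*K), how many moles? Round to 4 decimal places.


PV = nRT, solve for n = PV / (RT).
PV = 435 * 6.34 = 2757.9
RT = 8.314 * 238 = 1978.732
n = 2757.9 / 1978.732
n = 1.39377136 mol, rounded to 4 dp:

1.3938 mol


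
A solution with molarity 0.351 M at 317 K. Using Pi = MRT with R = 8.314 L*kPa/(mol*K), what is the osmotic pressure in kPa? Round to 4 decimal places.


Osmotic pressure (van't Hoff): Pi = M*R*T.
RT = 8.314 * 317 = 2635.538
Pi = 0.351 * 2635.538
Pi = 925.073838 kPa, rounded to 4 dp:

925.0738 kPa


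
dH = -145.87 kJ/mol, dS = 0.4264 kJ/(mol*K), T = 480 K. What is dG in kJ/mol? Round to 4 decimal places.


Gibbs: dG = dH - T*dS (consistent units, dS already in kJ/(mol*K)).
T*dS = 480 * 0.4264 = 204.672
dG = -145.87 - (204.672)
dG = -350.542 kJ/mol, rounded to 4 dp:

-350.5420 kJ/mol


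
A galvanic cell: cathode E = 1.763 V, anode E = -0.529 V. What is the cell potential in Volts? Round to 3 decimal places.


Standard cell potential: E_cell = E_cathode - E_anode.
E_cell = 1.763 - (-0.529)
E_cell = 2.292 V, rounded to 3 dp:

2.292 V


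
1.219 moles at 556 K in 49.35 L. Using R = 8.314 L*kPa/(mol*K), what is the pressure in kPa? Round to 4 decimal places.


PV = nRT, solve for P = nRT / V.
nRT = 1.219 * 8.314 * 556 = 5634.9299
P = 5634.9299 / 49.35
P = 114.1829767 kPa, rounded to 4 dp:

114.1830 kPa


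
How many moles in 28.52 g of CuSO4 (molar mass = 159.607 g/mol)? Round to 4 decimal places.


n = mass / M
n = 28.52 / 159.607
n = 0.1786889 mol, rounded to 4 dp:

0.1787 mol


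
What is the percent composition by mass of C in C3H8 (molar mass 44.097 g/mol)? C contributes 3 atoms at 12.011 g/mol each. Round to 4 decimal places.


pct = 100 * (n_elem * M_elem) / M_total
mass_contribution = 3 * 12.011 = 36.033 g/mol
pct = 100 * 36.033 / 44.097
pct = 81.7130417 %, rounded to 4 dp:

81.7130 %


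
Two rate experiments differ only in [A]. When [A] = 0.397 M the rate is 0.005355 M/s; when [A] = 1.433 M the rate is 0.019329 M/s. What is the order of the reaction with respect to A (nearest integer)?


Rate is proportional to [A]^n, so rate2/rate1 = ([A]2/[A]1)^n. Take logs to solve for n.
rate2/rate1 = 0.019329 / 0.005355 = 3.6095
[A]2/[A]1 = 1.433 / 0.397 = 3.6096
n = ln(3.6095) / ln(3.6096) = 1.0
Nearest integer order:

1


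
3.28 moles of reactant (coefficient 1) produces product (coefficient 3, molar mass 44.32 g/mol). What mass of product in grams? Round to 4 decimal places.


Use the coefficient ratio to convert reactant moles to product moles, then multiply by the product's molar mass.
moles_P = moles_R * (coeff_P / coeff_R) = 3.28 * (3/1) = 9.84
mass_P = moles_P * M_P = 9.84 * 44.32
mass_P = 436.1088 g, rounded to 4 dp:

436.1088 g


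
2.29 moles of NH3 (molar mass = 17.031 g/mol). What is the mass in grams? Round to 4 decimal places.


mass = n * M
mass = 2.29 * 17.031
mass = 39.00099 g, rounded to 4 dp:

39.0010 g


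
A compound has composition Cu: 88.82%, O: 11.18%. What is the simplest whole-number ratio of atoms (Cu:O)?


Assume 100 g of compound, divide each mass% by atomic mass to get moles, then normalize by the smallest to get a raw atom ratio.
Moles per 100 g: Cu: 88.82/63.546 = 1.3977, O: 11.18/15.999 = 0.6988
Raw ratio (divide by min = 0.6988): Cu: 2.0, O: 1.0
Multiply by 1 to clear fractions: Cu: 2.0 ~= 2, O: 1.0 ~= 1
Reduce by GCD to get the simplest whole-number ratio:

2:1


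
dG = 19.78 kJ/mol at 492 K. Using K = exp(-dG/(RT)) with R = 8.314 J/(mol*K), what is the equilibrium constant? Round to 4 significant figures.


dG is in kJ/mol; multiply by 1000 to match R in J/(mol*K).
RT = 8.314 * 492 = 4090.488 J/mol
exponent = -dG*1000 / (RT) = -(19.78*1000) / 4090.488 = -4.83560886
K = exp(-4.83560886)
K = 0.0079418514, rounded to 4 significant figures:

0.007942


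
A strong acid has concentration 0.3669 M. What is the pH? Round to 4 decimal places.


A strong acid dissociates completely, so [H+] equals the given concentration.
pH = -log10([H+]) = -log10(0.3669)
pH = 0.43545229, rounded to 4 dp:

0.4355


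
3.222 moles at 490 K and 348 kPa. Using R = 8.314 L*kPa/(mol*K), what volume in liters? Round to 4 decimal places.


PV = nRT, solve for V = nRT / P.
nRT = 3.222 * 8.314 * 490 = 13125.9769
V = 13125.9769 / 348
V = 37.71832443 L, rounded to 4 dp:

37.7183 L


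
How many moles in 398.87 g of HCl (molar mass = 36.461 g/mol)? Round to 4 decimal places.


n = mass / M
n = 398.87 / 36.461
n = 10.93963413 mol, rounded to 4 dp:

10.9396 mol


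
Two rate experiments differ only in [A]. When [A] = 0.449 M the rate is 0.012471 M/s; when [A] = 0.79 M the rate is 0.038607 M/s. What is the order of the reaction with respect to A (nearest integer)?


Rate is proportional to [A]^n, so rate2/rate1 = ([A]2/[A]1)^n. Take logs to solve for n.
rate2/rate1 = 0.038607 / 0.012471 = 3.0957
[A]2/[A]1 = 0.79 / 0.449 = 1.7595
n = ln(3.0957) / ln(1.7595) = 2.0
Nearest integer order:

2


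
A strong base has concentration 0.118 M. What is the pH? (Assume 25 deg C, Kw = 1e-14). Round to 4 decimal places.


A strong base dissociates completely, so [OH-] equals the given concentration.
pOH = -log10([OH-]) = -log10(0.118) = 0.928118
pH = 14 - pOH = 14 - 0.928118
pH = 13.071882, rounded to 4 dp:

13.0719


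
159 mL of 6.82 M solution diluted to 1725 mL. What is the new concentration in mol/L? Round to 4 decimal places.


Dilution: M1*V1 = M2*V2, solve for M2.
M2 = M1*V1 / V2
M2 = 6.82 * 159 / 1725
M2 = 1084.38 / 1725
M2 = 0.62862609 mol/L, rounded to 4 dp:

0.6286 mol/L


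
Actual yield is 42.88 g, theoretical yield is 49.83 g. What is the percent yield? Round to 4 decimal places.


% yield = 100 * actual / theoretical
% yield = 100 * 42.88 / 49.83
% yield = 86.05257877 %, rounded to 4 dp:

86.0526 %


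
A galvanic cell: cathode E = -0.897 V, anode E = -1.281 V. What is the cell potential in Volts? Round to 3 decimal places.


Standard cell potential: E_cell = E_cathode - E_anode.
E_cell = -0.897 - (-1.281)
E_cell = 0.384 V, rounded to 3 dp:

0.384 V


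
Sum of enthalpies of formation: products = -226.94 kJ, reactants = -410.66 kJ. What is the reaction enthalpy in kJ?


dH_rxn = sum(dH_f products) - sum(dH_f reactants)
dH_rxn = -226.94 - (-410.66)
dH_rxn = 183.72 kJ:

183.72 kJ


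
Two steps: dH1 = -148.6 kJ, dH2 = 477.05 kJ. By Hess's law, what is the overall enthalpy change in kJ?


Hess's law: enthalpy is a state function, so add the step enthalpies.
dH_total = dH1 + dH2 = -148.6 + (477.05)
dH_total = 328.45 kJ:

328.45 kJ


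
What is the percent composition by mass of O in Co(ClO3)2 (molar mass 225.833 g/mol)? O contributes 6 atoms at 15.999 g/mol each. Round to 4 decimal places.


pct = 100 * (n_elem * M_elem) / M_total
mass_contribution = 6 * 15.999 = 95.994 g/mol
pct = 100 * 95.994 / 225.833
pct = 42.50663101 %, rounded to 4 dp:

42.5066 %


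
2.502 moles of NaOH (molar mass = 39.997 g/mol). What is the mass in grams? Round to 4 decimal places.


mass = n * M
mass = 2.502 * 39.997
mass = 100.072494 g, rounded to 4 dp:

100.0725 g


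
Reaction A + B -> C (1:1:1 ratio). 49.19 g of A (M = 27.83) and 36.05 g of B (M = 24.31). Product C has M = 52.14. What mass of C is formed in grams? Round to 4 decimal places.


Find moles of each reactant; the smaller value is the limiting reagent in a 1:1:1 reaction, so moles_C equals moles of the limiter.
n_A = mass_A / M_A = 49.19 / 27.83 = 1.767517 mol
n_B = mass_B / M_B = 36.05 / 24.31 = 1.482929 mol
Limiting reagent: B (smaller), n_limiting = 1.482929 mol
mass_C = n_limiting * M_C = 1.482929 * 52.14
mass_C = 77.31991806 g, rounded to 4 dp:

77.3199 g


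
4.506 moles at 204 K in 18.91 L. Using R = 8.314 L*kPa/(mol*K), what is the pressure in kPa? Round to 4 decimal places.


PV = nRT, solve for P = nRT / V.
nRT = 4.506 * 8.314 * 204 = 7642.4283
P = 7642.4283 / 18.91
P = 404.14745108 kPa, rounded to 4 dp:

404.1475 kPa
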